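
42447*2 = 84894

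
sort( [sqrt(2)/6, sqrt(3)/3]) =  [sqrt(2)/6, sqrt(3)/3]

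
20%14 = 6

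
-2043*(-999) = 2040957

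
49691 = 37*1343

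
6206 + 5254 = 11460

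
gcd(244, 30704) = 4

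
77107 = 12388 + 64719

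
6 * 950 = 5700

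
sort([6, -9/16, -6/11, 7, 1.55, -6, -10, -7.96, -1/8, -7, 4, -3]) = [-10, -7.96, -7, -6, -3, -9/16, -6/11, -1/8, 1.55, 4, 6, 7]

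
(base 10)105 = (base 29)3i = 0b1101001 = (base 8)151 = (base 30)3f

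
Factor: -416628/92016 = -1*2^(-2)*3^(-2)*163^1 = -163/36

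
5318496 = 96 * 55401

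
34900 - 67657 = -32757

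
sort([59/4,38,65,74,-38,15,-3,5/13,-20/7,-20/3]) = [-38,-20/3,-3,-20/7,5/13,59/4,15,38,65,74]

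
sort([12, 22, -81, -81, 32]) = [-81, -81, 12, 22, 32]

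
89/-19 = -4-13/19 ≈ -4.68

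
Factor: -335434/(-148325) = 2^1*5^(-2)*11^1*17^(-1)*79^1*193^1*349^(-1)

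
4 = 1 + 3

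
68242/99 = 689 + 31/99 ≈ 689.31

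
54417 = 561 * 97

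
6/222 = 1/37 ≈ 0.0270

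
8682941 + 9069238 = 17752179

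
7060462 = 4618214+2442248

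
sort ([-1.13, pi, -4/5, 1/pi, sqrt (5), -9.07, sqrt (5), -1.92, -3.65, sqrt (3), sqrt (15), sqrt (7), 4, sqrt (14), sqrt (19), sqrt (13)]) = [-9.07, -3.65, -1.92, -1.13, -4/5, 1/pi, sqrt (3), sqrt (5), sqrt (5), sqrt (7), pi, sqrt (13), sqrt (14), sqrt (15), 4, sqrt (19)]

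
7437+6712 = 14149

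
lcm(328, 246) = 984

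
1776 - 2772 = -996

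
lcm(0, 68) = 0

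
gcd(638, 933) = 1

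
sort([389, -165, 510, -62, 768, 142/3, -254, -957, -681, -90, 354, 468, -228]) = [-957, -681, -254, -228, -165, -90, -62, 142/3, 354, 389, 468, 510, 768]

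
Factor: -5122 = -1*2^1*13^1*197^1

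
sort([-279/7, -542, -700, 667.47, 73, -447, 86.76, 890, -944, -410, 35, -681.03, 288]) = [-944, -700, -681.03, -542, -447, -410, -279/7, 35, 73, 86.76, 288, 667.47, 890]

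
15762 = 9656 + 6106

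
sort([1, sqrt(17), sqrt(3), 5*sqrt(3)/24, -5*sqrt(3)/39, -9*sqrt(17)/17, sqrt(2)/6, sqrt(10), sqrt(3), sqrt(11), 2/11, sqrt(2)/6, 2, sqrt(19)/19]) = [-9*sqrt(17)/17, -5*sqrt(3)/39, 2/11, sqrt(19)/19, sqrt(2)/6, sqrt(2)/6, 5*sqrt(3)/24, 1, sqrt(3), sqrt(3), 2, sqrt(10), sqrt(11), sqrt(17)]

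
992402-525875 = 466527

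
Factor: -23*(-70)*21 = 2^1*3^1*5^1*7^2*23^1 = 33810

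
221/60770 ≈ 0.00364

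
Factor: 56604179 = 7219^1*7841^1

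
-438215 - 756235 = -1194450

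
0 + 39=39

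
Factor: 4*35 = 2^2*5^1*7^1 = 140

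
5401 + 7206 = 12607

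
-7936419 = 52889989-60826408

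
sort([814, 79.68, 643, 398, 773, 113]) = [79.68, 113, 398, 643, 773, 814]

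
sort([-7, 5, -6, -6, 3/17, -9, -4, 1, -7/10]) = [-9, -7, -6, -6, -4, -7/10, 3/17, 1, 5]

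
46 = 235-189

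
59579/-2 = -29789 - 1/2 = -29789.50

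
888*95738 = 85015344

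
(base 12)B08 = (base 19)47F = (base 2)11000111000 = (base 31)1KB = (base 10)1592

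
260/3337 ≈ 0.0779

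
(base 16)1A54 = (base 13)30B6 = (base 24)BGK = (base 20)GH0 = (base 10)6740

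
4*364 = 1456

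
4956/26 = 190+8/13 ≈ 190.62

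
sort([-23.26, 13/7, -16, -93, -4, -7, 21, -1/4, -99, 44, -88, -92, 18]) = [-99, -93, -92, -88, -23.26, -16, -7, -4, -1/4, 13/7, 18, 21, 44]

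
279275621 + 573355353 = 852630974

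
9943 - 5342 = 4601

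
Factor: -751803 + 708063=-1*2^2*3^7*5^1=-43740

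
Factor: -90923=-1*7^1*31^1*419^1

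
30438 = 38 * 801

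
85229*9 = 767061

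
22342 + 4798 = 27140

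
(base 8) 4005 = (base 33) 1t7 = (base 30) 28d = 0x805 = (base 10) 2053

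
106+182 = 288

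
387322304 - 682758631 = -295436327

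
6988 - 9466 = -2478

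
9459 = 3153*3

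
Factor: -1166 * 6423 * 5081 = -1 * 2^1 * 3^1 * 11^1 * 53^1 * 2141^1 * 5081^1 = -38052716658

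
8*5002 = 40016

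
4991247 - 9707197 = -4715950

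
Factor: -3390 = -1*2^1*3^1*5^1*113^1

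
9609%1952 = 1801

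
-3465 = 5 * (-693) 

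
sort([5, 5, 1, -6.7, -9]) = [-9, -6.7, 1, 5, 5]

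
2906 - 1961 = 945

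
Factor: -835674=-1*2^1*3^1*7^1*101^1*197^1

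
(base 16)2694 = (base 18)1c8c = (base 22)k8k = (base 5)304001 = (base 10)9876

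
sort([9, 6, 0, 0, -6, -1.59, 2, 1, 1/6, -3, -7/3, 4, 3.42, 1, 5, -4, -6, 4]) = [-6, -6, -4, -3, -7/3, -1.59, 0, 0, 1/6, 1, 1, 2, 3.42, 4, 4, 5, 6, 9]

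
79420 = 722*110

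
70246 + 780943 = 851189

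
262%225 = 37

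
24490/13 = 1883+11/13 ≈ 1883.85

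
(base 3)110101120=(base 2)10001101001001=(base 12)5289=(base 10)9033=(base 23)h1h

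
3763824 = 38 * 99048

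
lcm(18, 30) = 90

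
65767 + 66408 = 132175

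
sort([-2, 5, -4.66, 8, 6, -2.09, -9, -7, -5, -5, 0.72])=[-9, -7, -5, -5, -4.66, -2.09, -2, 0.72, 5, 6, 8]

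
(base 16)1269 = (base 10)4713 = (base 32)4j9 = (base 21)ae9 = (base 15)15e3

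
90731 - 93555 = -2824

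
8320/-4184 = -1040/523 ≈ -1.99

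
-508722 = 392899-901621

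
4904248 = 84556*58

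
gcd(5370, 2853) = 3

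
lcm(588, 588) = 588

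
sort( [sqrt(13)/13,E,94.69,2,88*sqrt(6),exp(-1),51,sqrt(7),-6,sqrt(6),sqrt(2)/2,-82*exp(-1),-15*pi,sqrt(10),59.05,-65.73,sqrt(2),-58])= [-65.73,-58,-15*pi,-82*exp(-1),-6,sqrt(13)/13,exp(-1),sqrt(2)/2,sqrt(2),2,sqrt(6),sqrt(7),E,sqrt(10),51,59.05,94.69,88*sqrt(6)]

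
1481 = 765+716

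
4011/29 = 138 + 9/29 ≈ 138.31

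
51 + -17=34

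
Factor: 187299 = 3^3*7^1*991^1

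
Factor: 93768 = 2^3*3^1*3907^1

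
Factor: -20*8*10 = -1*2^6*5^2 = -1600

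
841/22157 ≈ 0.0380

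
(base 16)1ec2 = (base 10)7874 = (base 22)g5k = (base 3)101210122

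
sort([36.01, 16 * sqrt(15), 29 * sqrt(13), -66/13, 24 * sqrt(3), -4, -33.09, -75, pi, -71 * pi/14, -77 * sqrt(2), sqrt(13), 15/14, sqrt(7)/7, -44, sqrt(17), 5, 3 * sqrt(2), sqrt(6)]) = [-77 * sqrt(2), -75, -44, -33.09, -71 * pi/14, -66/13, -4, sqrt(7)/7, 15/14, sqrt(6), pi, sqrt(13), sqrt(17), 3 * sqrt(2), 5, 36.01, 24 * sqrt(3), 16 * sqrt(15), 29 * sqrt(13)]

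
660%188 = 96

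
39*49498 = 1930422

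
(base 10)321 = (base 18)hf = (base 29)b2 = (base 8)501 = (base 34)9f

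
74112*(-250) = -18528000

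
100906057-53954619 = 46951438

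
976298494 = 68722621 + 907575873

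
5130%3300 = 1830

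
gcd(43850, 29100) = 50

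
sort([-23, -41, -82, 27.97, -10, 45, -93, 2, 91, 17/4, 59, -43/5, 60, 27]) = [-93, -82, -41, -23, -10, -43/5, 2, 17/4, 27, 27.97, 45, 59, 60, 91]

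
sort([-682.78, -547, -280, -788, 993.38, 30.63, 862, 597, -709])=[-788, -709, -682.78, -547, -280, 30.63, 597, 862, 993.38]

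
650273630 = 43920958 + 606352672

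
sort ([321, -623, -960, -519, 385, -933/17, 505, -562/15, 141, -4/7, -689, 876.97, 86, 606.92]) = [-960, -689, -623, -519, -933/17, -562/15, -4/7, 86, 141, 321, 385, 505, 606.92, 876.97]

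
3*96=288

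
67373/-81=-831 - 62/81 ≈ -831.77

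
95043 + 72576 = 167619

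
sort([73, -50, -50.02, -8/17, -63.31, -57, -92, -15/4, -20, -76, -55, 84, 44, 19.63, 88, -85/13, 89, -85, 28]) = [-92, -85, -76, -63.31, -57, -55, -50.02, -50, -20, -85/13, -15/4, -8/17, 19.63, 28, 44, 73, 84, 88, 89]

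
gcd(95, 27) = 1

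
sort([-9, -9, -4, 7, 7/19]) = [-9, -9, -4, 7/19, 7]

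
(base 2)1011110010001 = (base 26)8o1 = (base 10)6033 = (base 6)43533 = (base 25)9g8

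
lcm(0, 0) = 0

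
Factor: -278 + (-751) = -1 * 3^1 * 7^3 = -1029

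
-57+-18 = -75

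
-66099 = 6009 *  (-11)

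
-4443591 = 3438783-7882374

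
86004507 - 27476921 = 58527586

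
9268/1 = 9268 = 9268.00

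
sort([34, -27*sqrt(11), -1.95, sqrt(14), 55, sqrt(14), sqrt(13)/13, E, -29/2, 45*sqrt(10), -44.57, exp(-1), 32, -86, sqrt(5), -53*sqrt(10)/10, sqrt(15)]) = [-27*sqrt(11), -86, -44.57, -53*sqrt(10)/10, -29/2, -1.95, sqrt(13)/13, exp(-1), sqrt(5), E, sqrt(14), sqrt(14), sqrt(15), 32, 34, 55, 45*sqrt(10)]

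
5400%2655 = 90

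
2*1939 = 3878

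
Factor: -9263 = -1 * 59^1 * 157^1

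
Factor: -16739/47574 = -1*2^(-1)*3^(-3)*19^1 = -19/54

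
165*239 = 39435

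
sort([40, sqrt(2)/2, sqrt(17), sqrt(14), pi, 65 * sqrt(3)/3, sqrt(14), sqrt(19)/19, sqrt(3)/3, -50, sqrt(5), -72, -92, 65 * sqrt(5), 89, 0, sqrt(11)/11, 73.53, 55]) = [-92, -72, -50, 0, sqrt(19)/19, sqrt(11)/11, sqrt(3)/3, sqrt(2)/2, sqrt(5), pi, sqrt(14), sqrt(14), sqrt(17), 65 * sqrt(3)/3, 40, 55, 73.53, 89, 65 * sqrt(5)]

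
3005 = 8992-5987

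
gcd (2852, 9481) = 1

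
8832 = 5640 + 3192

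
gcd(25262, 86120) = 2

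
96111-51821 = 44290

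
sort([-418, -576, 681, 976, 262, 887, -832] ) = [-832, -576, -418, 262, 681, 887, 976] 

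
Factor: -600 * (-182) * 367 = 2^4 * 3^1 * 5^2 * 7^1 * 13^1 * 367^1 = 40076400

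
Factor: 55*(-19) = -1*5^1*11^1*19^1 = -1045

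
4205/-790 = -5-51/158 ≈ -5.32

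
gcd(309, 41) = 1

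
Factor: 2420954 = 2^1*1210477^1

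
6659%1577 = 351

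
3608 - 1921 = 1687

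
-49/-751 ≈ 0.0652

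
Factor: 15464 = 2^3*1933^1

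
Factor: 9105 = 3^1 * 5^1 * 607^1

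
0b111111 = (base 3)2100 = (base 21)30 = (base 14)47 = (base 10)63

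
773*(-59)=-45607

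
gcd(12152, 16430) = 62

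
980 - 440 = 540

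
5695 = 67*85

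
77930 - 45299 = 32631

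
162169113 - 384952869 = -222783756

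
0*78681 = 0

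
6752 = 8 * 844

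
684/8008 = 171/2002 ≈ 0.0854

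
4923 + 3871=8794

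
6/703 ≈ 0.00853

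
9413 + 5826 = 15239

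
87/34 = 2+19/34 ≈ 2.56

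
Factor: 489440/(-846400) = -1*2^(-1)*5^(-1)*7^1*19^1*23^(-1) = -133/230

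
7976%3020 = 1936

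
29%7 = 1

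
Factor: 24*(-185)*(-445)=2^3*3^1*5^2*37^1*89^1=1975800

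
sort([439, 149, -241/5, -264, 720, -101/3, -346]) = [-346, -264, -241/5, -101/3, 149, 439, 720]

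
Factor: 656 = 2^4*41^1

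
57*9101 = 518757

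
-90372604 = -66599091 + -23773513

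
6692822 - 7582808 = -889986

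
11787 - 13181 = -1394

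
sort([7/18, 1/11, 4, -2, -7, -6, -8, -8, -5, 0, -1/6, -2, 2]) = [-8, -8, -7, -6, -5, -2, -2, -1/6, 0, 1/11, 7/18, 2, 4]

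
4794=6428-1634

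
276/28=9 + 6/7 ≈ 9.86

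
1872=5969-4097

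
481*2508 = 1206348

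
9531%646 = 487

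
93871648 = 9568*9811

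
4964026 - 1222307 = 3741719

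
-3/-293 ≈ 0.0102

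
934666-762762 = 171904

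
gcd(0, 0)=0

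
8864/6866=1 + 999/3433 ≈ 1.29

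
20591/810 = 25 + 341/810≈25.42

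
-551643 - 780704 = -1332347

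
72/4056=3/169 ≈ 0.0178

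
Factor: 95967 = 3^2*10663^1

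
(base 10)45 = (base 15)30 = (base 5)140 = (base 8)55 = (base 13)36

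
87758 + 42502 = 130260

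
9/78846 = 3/26282 ≈ 0.000114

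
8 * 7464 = 59712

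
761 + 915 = 1676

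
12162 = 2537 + 9625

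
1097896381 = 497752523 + 600143858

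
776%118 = 68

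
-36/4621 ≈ -0.00779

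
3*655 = 1965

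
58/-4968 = -29/2484 ≈ -0.0117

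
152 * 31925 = 4852600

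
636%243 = 150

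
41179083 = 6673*6171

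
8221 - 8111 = 110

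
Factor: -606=-1*2^1*3^1*101^1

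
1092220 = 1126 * 970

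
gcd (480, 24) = 24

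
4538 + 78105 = 82643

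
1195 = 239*5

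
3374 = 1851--1523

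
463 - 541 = -78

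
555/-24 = -23 - 1/8 ≈ -23.13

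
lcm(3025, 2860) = 157300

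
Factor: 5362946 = 2^1 * 2681473^1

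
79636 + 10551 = 90187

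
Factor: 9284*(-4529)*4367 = -1*2^2*7^1*11^2*211^1*397^1*647^1 = -183620279612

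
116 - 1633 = -1517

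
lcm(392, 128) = 6272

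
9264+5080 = 14344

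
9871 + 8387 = 18258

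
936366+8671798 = 9608164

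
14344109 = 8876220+5467889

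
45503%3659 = 1595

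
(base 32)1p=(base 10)57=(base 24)29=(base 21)2f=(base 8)71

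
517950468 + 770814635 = 1288765103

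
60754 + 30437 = 91191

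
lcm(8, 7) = 56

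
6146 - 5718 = 428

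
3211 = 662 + 2549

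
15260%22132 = 15260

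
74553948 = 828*90041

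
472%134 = 70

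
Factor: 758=2^1 * 379^1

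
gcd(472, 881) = 1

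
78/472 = 39/236 ≈ 0.165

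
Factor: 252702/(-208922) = -1 * 3^2 * 7^(-1) * 101^1 * 139^1 * 14923^(-1) = -126351/104461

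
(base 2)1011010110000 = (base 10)5808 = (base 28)7bc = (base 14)218c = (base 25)978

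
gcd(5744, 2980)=4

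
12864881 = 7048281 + 5816600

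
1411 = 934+477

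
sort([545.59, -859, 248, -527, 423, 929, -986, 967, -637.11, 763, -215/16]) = [-986, -859, -637.11, -527, -215/16, 248, 423, 545.59, 763, 929, 967]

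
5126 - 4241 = 885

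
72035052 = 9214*7818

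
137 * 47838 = 6553806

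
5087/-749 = -6-593/749 ≈ -6.79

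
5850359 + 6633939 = 12484298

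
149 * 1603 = 238847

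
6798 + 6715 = 13513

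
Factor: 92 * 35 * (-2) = -1 * 2^3 * 5^1 * 7^1 * 23^1 = -6440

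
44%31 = 13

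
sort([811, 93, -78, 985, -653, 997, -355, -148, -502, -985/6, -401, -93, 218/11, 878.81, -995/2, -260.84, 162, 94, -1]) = [-653, -502, -995/2, -401, -355, -260.84, -985/6, -148, -93, -78, -1, 218/11, 93, 94, 162, 811, 878.81, 985, 997]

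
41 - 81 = -40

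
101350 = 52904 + 48446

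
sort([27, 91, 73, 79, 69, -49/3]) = [-49/3, 27, 69, 73, 79, 91]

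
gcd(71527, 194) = 1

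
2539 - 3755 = -1216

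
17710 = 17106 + 604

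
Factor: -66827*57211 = -1*7^1*11^1*17^1*743^1*3931^1 = -3823239497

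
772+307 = 1079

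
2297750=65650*35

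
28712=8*3589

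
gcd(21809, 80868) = 1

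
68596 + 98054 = 166650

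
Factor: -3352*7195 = -1*2^3*5^1*419^1*1439^1 = -24117640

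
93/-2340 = -31/780 ≈ -0.0397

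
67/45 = 1 + 22/45 ≈ 1.49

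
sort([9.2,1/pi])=[1/pi,9.2]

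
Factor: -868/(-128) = 2^(-5) * 7^1 * 31^1 = 217/32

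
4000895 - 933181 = 3067714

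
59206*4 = 236824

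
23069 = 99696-76627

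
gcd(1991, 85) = 1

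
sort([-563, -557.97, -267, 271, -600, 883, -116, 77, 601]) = [-600, -563, -557.97, -267, -116, 77, 271, 601, 883]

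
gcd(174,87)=87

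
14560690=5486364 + 9074326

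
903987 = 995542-91555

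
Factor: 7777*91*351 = 3^3*7^2*11^1*13^2*101^1 = 248405157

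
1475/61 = 24+11/61≈24.18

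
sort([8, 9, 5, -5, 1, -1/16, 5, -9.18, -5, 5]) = [-9.18, -5, -5, -1/16, 1, 5, 5, 5, 8, 9]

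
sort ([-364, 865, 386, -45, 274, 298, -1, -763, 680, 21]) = [-763, -364, -45, -1, 21, 274, 298, 386, 680, 865]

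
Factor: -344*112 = -1*2^7*7^1*43^1 = -38528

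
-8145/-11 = 740 + 5/11 ≈ 740.45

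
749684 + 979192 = 1728876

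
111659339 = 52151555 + 59507784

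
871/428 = 2 + 15/428 ≈ 2.04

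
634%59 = 44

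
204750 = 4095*50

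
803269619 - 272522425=530747194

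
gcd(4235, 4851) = 77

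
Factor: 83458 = 2^1 * 41729^1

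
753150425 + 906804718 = 1659955143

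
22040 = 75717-53677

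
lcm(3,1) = 3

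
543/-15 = -36-1/5 = -36.20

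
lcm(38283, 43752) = 306264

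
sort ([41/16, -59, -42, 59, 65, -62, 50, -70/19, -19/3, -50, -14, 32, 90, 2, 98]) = [-62, -59, -50, -42, -14, -19/3, -70/19, 2, 41/16, 32, 50, 59, 65, 90, 98]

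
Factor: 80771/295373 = 13^(-1) * 37^2 * 59^1 * 22721^(-1)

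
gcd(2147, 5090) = 1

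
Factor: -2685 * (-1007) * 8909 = 3^1 * 5^1 * 19^1 * 53^1 * 59^1 * 151^1 * 179^1 = 24088109655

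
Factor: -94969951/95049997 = -1*7^(-1)*311^(-1)*3011^1*31541^1*43661^(-1)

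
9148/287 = 31 + 251/287 ≈ 31.87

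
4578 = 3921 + 657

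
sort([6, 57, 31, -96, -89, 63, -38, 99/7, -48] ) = [-96, -89, -48, -38, 6, 99/7, 31, 57, 63] 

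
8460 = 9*940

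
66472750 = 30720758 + 35751992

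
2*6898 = 13796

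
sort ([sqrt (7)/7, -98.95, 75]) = [-98.95, sqrt (7)/7, 75]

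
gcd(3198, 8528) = 1066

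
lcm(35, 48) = 1680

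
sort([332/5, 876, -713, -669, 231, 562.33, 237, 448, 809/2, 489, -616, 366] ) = [-713, -669, -616, 332/5, 231, 237, 366, 809/2, 448, 489, 562.33, 876] 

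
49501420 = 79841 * 620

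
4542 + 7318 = 11860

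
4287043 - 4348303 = -61260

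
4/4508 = 1/1127 ≈ 0.000887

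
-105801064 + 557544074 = 451743010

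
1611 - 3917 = -2306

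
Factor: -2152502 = -1 * 2^1 * 11^1 * 97841^1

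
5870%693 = 326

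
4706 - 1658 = 3048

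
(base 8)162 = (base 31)3l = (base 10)114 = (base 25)4e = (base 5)424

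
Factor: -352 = -1 * 2^5 * 11^1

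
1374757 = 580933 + 793824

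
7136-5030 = 2106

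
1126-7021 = -5895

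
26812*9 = 241308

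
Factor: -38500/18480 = -1*2^(-2)*3^(-1)*5^2 = -25/12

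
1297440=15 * 86496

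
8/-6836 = -2/1709 ≈ -0.00117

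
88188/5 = 17637 + 3/5 = 17637.60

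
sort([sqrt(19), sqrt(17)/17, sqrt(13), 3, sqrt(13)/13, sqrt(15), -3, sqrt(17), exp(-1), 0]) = [-3, 0, sqrt(17)/17, sqrt(13)/13, exp(-1), 3, sqrt(13), sqrt(15), sqrt(17), sqrt(19)]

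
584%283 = 18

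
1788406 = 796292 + 992114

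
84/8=10 + 1/2=10.50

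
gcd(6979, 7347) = 1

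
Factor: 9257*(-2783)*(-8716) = 2^2*11^2*23^1*2179^1*9257^1 = 224543605396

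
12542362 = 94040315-81497953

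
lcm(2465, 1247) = 105995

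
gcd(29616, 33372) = 12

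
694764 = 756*919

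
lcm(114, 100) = 5700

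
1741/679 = 2+383/679 ≈ 2.56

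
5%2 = 1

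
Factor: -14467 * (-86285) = 5^1 * 17^1 * 23^1 * 37^1 * 17257^1 = 1248285095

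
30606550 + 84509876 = 115116426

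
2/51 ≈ 0.0392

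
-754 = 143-897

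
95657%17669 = 7312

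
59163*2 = 118326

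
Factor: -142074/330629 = -1*2^1*3^4*13^(-1)*29^(-1) = -162/377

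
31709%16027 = 15682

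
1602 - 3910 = -2308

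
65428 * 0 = 0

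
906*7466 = 6764196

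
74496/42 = 12416/7 ≈ 1773.71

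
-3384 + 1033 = -2351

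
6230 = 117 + 6113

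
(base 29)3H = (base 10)104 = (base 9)125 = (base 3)10212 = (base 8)150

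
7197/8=899 + 5/8≈899.63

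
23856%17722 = 6134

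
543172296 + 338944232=882116528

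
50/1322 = 25/661 ≈ 0.0378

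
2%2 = 0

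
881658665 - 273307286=608351379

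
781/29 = 26+27/29 ≈ 26.93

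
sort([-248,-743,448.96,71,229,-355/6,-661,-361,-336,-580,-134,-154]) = [-743,-661,-580,-361,-336,-248,-154,-134,-355/6,71,229,448.96]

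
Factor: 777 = 3^1 * 7^1 * 37^1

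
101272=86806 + 14466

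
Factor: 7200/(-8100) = -1 * 2^3 * 3^(-2) = -8/9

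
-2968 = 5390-8358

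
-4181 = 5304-9485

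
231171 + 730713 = 961884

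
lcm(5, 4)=20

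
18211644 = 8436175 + 9775469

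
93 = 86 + 7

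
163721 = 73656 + 90065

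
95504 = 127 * 752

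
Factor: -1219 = -1 * 23^1 * 53^1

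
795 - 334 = 461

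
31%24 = 7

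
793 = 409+384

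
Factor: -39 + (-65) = -1 * 2^3 * 13^1 = -104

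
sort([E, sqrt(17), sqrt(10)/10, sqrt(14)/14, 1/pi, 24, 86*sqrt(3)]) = [sqrt(14)/14, sqrt(10)/10, 1/pi, E, sqrt(17), 24, 86*sqrt(3)]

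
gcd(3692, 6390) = 142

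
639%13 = 2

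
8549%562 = 119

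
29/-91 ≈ -0.319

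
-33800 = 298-34098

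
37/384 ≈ 0.0964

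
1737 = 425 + 1312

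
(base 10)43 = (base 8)53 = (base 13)34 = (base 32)1b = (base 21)21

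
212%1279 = 212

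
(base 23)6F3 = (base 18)AFC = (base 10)3522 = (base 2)110111000010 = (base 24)62I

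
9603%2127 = 1095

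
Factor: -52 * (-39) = 2^2 * 3^1 * 13^2 = 2028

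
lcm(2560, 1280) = 2560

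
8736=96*91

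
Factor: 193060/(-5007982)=-1*2^1*5^1*7^1*19^(-1)*67^(-1)*197^1*281^(-1)=-13790/357713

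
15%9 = 6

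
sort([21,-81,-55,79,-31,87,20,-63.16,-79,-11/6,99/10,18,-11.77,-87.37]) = [-87.37,-81,-79,-63.16,-55,-31,-11.77,-11/6,99/10,18,20,21,79,87]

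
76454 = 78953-2499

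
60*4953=297180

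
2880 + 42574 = 45454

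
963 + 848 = 1811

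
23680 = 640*37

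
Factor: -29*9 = -1*3^2*29^1 = -261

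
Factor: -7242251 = -1 * 31^1 * 233621^1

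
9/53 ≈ 0.170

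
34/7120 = 17/3560 ≈ 0.00478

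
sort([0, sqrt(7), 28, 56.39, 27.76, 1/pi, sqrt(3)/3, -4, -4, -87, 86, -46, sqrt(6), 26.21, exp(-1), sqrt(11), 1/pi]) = [-87, -46, -4, -4, 0, 1/pi, 1/pi, exp(-1), sqrt(3)/3, sqrt(6), sqrt(7), sqrt(11), 26.21, 27.76, 28, 56.39, 86]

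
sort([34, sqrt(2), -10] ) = [-10, sqrt(2), 34] 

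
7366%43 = 13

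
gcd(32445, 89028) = 9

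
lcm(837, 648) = 20088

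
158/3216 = 79/1608 ≈ 0.0491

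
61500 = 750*82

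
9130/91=100+30/91 ≈ 100.33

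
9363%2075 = 1063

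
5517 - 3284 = 2233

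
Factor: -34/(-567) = 2^1*3^(-4)*7^(-1)*17^1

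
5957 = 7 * 851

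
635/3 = 211 + 2/3 ≈ 211.67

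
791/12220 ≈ 0.0647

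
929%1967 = 929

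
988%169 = 143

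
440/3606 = 220/1803 ≈ 0.122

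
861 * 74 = 63714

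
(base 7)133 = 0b1001001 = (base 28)2h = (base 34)25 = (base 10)73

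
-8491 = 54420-62911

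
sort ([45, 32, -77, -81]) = [-81, -77, 32, 45]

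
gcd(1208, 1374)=2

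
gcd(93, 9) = 3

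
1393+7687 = 9080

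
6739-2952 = 3787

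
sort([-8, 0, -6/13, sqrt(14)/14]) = [-8, -6/13, 0, sqrt(14)/14]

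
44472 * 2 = 88944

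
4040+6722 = 10762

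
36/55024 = 9/13756 ≈ 0.000654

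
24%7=3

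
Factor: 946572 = 2^2*3^1*11^1*71^1*101^1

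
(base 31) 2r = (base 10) 89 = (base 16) 59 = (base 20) 49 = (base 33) 2n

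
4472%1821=830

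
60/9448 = 15/2362 ≈ 0.00635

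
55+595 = 650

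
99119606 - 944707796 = -845588190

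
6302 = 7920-1618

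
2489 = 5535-3046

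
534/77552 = 267/38776 ≈ 0.00689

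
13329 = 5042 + 8287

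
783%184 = 47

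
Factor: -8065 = -1*5^1*1613^1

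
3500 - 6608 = -3108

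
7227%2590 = 2047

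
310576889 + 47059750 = 357636639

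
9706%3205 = 91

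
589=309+280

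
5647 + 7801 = 13448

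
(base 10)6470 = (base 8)14506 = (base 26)9em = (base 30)75k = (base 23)c57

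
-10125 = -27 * 375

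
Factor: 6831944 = 2^3*7^1*19^1*6421^1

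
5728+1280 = 7008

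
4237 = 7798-3561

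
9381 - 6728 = 2653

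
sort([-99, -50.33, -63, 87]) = [-99, -63, -50.33, 87]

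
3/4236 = 1/1412 ≈ 0.000708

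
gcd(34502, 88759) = 1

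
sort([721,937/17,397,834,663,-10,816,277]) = [-10,937/17,277,397,663,721,816,834]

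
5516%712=532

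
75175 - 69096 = 6079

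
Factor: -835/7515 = -1 * 3^(-2) = -1/9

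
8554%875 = 679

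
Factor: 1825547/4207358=2^(-1)*61^1*29927^1*2103679^(-1)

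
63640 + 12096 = 75736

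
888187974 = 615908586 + 272279388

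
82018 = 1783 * 46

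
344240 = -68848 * (-5)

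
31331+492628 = 523959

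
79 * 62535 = 4940265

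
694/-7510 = -347/3755 ≈ -0.0924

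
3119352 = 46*67812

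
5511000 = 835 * 6600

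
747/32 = 23 + 11/32 ≈ 23.34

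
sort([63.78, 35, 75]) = [35, 63.78, 75]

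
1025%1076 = 1025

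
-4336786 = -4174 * 1039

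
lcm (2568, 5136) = 5136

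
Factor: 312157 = 541^1 * 577^1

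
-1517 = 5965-7482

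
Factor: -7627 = -1 * 29^1 * 263^1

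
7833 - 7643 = 190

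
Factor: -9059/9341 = -1 * 9059^1 * 9341^(-1)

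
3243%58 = 53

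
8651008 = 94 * 92032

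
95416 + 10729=106145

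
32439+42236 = 74675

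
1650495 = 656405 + 994090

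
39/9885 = 13/3295 ≈ 0.00395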